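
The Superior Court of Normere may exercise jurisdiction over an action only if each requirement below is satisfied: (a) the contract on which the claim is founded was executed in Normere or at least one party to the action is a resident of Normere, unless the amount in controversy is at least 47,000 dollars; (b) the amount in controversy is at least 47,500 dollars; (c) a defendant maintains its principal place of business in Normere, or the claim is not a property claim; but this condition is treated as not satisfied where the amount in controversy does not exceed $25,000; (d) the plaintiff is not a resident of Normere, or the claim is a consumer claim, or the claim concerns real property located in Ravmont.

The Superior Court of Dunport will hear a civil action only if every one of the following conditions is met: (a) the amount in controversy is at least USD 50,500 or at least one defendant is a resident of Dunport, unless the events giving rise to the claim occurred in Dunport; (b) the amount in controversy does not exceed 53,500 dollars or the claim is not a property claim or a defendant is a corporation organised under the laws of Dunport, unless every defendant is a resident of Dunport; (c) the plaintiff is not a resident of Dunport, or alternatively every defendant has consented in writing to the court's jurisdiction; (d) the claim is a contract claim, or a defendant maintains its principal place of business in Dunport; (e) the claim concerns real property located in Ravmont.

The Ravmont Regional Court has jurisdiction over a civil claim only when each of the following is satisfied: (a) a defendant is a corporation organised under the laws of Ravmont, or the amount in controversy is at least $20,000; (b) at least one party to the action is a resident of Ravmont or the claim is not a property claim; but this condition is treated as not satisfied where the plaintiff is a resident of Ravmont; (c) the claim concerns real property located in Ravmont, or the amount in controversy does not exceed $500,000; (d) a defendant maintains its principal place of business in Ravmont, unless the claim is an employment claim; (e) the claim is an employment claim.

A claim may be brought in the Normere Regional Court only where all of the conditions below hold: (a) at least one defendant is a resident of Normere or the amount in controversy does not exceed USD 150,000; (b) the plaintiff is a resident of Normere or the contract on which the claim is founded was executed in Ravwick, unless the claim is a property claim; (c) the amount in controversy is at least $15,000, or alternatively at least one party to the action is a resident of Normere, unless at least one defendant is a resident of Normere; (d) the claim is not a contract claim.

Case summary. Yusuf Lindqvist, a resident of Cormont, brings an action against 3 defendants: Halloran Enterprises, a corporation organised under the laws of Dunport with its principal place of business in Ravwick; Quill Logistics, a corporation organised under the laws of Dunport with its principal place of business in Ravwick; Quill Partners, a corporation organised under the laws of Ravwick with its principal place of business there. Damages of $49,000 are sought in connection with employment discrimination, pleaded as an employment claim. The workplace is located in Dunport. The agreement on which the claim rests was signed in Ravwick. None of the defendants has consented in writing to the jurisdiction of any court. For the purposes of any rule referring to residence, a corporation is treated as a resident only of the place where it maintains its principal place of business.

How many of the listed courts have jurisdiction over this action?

The Superior Court of Normere:
  (a) The contract was executed in Ravwick, not Normere; no party resides in Normere — no alternative holds. The proviso rescues it, though: the amount in controversy is USD 49,000, which meets the USD 47,000 floor. Met.
  (b) The amount in controversy is USD 49,000, which meets the $47,500 floor. Satisfied.
  (c) The claim is an employment claim, not a property claim, so this disjunct is met. The exception is not triggered, since the amount in controversy is 49,000 dollars, above the $25,000 ceiling. Condition met.
  (d) The plaintiff resides in Cormont, which is not Normere, which satisfies one of the alternatives. Met.
  → Jurisdiction lies.
The Superior Court of Dunport:
  (a) The amount in controversy is USD 49,000, below the $50,500 floor; no defendant resides in Dunport (they reside in Ravwick, Ravwick, Ravwick) — every alternative fails. However, the operative events occurred in Dunport, so the 'unless' proviso supplies this condition. Met.
  (b) The amount in controversy is $49,000, within the 53,500 dollars ceiling, so this disjunct is met. Condition met.
  (c) The plaintiff resides in Cormont, which is not Dunport — that alternative is enough. Condition met.
  (d) The claim is an employment claim, not a contract claim; the corporate defendant(s) have their principal place of business in Ravwick, not Dunport — no alternative holds. Not met.
  (e) The claim does not concern real property. Condition not met.
  → Not every requirement is met — no jurisdiction.
The Ravmont Regional Court:
  (a) The amount in controversy is $49,000, which meets the $20,000 floor, so this disjunct is met. Satisfied.
  (b) The claim is an employment claim, not a property claim, so this disjunct is met. And the carve-out is inapplicable — the plaintiff resides in Cormont, not Ravmont. Met.
  (c) The amount in controversy is $49,000, within the 500,000 dollars ceiling, so this disjunct is met. Satisfied.
  (d) The corporate defendant(s) have their principal place of business in Ravwick, not Ravmont. But the claim is an employment claim, and the 'unless' clause therefore excuses the requirement. Met.
  (e) The claim is an employment claim. Condition met.
  → Every requirement is satisfied — jurisdiction.
The Normere Regional Court:
  (a) The amount in controversy is 49,000 dollars, within the USD 150,000 ceiling, which satisfies one of the alternatives. Met.
  (b) The contract was executed in Ravwick — that alternative is enough. Satisfied.
  (c) The amount in controversy is USD 49,000, which meets the 15,000 dollars floor, so one alternative holds. Condition met.
  (d) The claim is an employment claim, not a contract claim. Condition met.
  → All conditions met; jurisdiction exists.
Courts with jurisdiction: the Superior Court of Normere, the Ravmont Regional Court, the Normere Regional Court — 3 in total.

3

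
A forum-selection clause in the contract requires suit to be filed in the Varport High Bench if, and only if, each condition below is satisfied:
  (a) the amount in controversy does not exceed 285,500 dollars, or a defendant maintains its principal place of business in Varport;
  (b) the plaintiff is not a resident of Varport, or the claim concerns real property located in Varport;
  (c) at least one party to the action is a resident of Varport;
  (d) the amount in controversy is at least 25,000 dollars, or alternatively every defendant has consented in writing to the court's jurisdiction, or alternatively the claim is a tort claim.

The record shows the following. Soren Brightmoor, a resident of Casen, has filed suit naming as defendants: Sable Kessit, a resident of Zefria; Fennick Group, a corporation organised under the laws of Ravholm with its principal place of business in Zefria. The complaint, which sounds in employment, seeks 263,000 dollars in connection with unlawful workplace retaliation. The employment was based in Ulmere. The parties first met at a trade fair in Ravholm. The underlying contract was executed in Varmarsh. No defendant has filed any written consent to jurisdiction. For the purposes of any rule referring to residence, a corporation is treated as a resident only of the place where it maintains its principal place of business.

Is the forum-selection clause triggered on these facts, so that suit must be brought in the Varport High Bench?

The Varport High Bench:
  (a) The amount in controversy is USD 263,000, within the 285,500 dollars ceiling, so one alternative holds. Met.
  (b) The plaintiff resides in Casen, which is not Varport, which satisfies one of the alternatives. Condition met.
  (c) No party resides in Varport. Not satisfied.
  (d) The amount in controversy is USD 263,000, which meets the 25,000 dollars floor — that alternative is enough. Condition met.
  → Forum clause is not triggered.

No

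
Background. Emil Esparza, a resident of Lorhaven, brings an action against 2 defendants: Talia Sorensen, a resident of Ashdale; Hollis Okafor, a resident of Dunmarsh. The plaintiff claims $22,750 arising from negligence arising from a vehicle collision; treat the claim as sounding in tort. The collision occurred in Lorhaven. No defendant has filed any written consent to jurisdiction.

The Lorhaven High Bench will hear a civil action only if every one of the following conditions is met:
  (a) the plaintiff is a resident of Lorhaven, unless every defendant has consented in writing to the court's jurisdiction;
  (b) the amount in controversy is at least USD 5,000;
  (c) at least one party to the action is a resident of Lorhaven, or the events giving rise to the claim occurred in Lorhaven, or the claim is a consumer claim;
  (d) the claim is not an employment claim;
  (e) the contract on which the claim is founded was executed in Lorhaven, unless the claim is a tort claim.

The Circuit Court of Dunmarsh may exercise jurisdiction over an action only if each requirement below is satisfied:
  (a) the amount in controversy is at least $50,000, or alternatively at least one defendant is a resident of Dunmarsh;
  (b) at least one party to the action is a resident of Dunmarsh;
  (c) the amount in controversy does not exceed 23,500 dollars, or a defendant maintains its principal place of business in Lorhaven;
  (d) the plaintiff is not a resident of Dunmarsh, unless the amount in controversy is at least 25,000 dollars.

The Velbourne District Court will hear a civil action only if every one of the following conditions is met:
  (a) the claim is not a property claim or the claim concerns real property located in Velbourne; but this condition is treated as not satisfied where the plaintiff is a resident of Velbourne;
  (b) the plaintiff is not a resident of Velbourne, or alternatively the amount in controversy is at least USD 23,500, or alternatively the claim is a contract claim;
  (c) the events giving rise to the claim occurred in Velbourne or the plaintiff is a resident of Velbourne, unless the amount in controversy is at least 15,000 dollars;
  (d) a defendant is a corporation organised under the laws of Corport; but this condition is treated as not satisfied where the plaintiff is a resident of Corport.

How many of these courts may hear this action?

The Lorhaven High Bench:
  (a) The plaintiff resides in Lorhaven. Satisfied.
  (b) The amount in controversy is 22,750 dollars, which meets the 5,000 dollars floor. Satisfied.
  (c) Emil Esparza resides in Lorhaven, so one alternative holds. Condition met.
  (d) The claim is a tort claim, not an employment claim. Condition met.
  (e) No contract (and hence no place of execution) is alleged. But the claim is a tort claim, and the 'unless' clause therefore excuses the requirement. Met.
  → Every requirement is satisfied — jurisdiction.
The Circuit Court of Dunmarsh:
  (a) Hollis Okafor resides in Dunmarsh — that alternative is enough. Met.
  (b) Hollis Okafor resides in Dunmarsh. Condition met.
  (c) The amount in controversy is $22,750, within the $23,500 ceiling, which satisfies one of the alternatives. Met.
  (d) The plaintiff resides in Lorhaven, which is not Dunmarsh. Condition met.
  → The court has jurisdiction.
The Velbourne District Court:
  (a) The claim is a tort claim, not a property claim — that alternative is enough. The carve-out does not apply: the plaintiff resides in Lorhaven, not Velbourne. Satisfied.
  (b) The plaintiff resides in Lorhaven, which is not Velbourne, so this disjunct is met. Condition met.
  (c) The operative events occurred in Lorhaven, not Velbourne; the plaintiff resides in Lorhaven, not Velbourne — no alternative holds. But the amount in controversy is USD 22,750, which meets the USD 15,000 floor, and the 'unless' clause therefore excuses the requirement. Met.
  (d) No defendant is a corporation. Not met.
  → Not every requirement is met — no jurisdiction.
Courts with jurisdiction: the Lorhaven High Bench, the Circuit Court of Dunmarsh — 2 in total.

2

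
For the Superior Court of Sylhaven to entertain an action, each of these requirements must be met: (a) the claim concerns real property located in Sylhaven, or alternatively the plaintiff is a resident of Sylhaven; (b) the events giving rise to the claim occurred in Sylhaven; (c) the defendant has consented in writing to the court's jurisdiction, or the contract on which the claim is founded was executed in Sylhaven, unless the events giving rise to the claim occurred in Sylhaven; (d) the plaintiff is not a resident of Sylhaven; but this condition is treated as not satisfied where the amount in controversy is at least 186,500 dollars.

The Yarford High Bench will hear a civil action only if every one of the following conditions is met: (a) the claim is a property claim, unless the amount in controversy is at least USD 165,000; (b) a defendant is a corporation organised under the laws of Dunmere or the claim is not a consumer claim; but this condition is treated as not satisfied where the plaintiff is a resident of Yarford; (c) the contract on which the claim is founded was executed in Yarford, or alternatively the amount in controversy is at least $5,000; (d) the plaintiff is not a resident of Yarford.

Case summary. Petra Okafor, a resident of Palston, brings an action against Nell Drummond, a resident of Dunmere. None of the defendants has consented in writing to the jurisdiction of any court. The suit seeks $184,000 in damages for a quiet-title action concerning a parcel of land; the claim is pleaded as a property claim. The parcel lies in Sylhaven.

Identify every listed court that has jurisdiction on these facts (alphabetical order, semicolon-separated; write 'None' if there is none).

The Superior Court of Sylhaven:
  (a) The property lies in Sylhaven, so this disjunct is met. Met.
  (b) The operative events occurred in Sylhaven. Satisfied.
  (c) No such written consent has been filed; no contract (and hence no place of execution) is alleged — every alternative fails. But the operative events occurred in Sylhaven, and the 'unless' clause therefore excuses the requirement. Condition met.
  (d) The plaintiff resides in Palston, which is not Sylhaven. The carve-out does not apply: the amount in controversy is USD 184,000, below the 186,500 dollars floor. Condition met.
  → Every requirement is satisfied — jurisdiction.
The Yarford High Bench:
  (a) The claim is a property claim. Satisfied.
  (b) The claim is a property claim, not a consumer claim — that alternative is enough. The exception is not triggered, since the plaintiff resides in Palston, not Yarford. Condition met.
  (c) The amount in controversy is 184,000 dollars, which meets the $5,000 floor, which satisfies one of the alternatives. Satisfied.
  (d) The plaintiff resides in Palston, which is not Yarford. Satisfied.
  → Jurisdiction lies.

the Superior Court of Sylhaven; the Yarford High Bench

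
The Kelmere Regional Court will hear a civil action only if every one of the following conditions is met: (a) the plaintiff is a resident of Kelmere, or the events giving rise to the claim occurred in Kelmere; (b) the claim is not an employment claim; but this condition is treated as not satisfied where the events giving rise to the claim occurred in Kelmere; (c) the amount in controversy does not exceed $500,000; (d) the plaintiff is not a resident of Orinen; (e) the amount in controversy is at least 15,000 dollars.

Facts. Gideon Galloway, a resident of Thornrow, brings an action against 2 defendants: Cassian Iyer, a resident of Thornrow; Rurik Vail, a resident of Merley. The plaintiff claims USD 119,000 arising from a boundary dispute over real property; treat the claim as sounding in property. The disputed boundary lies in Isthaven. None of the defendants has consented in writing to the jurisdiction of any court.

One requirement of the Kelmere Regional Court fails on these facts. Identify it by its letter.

The Kelmere Regional Court:
  (a) The plaintiff resides in Thornrow, not Kelmere; the operative events occurred in Isthaven, not Kelmere — none of the alternatives is met. Condition not met.
  (b) The claim is a property claim, not an employment claim. The exception is not triggered, since the operative events occurred in Isthaven, not Kelmere. Condition met.
  (c) The amount in controversy is $119,000, within the $500,000 ceiling. Met.
  (d) The plaintiff resides in Thornrow, which is not Orinen. Met.
  (e) The amount in controversy is USD 119,000, which meets the 15,000 dollars floor. Satisfied.
Only condition (a) fails.

(a)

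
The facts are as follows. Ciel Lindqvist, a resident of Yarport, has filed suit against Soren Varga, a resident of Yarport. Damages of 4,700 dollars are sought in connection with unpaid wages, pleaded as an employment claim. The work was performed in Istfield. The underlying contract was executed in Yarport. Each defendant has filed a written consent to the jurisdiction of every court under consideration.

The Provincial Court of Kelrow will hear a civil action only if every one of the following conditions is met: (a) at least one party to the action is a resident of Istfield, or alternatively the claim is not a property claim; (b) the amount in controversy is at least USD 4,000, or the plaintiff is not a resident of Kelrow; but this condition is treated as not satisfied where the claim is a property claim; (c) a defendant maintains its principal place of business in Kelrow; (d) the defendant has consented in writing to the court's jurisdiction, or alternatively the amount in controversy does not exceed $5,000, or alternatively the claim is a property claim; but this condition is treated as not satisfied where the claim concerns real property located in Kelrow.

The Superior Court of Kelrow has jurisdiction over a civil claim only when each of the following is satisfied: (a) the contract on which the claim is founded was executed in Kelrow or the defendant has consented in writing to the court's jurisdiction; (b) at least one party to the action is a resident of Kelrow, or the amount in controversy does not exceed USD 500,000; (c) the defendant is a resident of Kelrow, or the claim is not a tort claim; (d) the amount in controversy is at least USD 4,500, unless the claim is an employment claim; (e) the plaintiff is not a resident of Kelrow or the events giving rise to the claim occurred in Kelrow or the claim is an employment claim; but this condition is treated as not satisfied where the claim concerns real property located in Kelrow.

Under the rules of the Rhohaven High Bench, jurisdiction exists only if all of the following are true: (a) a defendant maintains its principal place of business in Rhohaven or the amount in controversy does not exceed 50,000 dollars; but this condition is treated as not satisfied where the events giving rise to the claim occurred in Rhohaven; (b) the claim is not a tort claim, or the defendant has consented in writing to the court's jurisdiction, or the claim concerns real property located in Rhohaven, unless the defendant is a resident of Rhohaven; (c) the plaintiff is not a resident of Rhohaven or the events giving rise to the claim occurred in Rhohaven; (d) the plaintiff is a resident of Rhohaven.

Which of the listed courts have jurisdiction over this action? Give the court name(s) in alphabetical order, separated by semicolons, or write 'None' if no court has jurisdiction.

The Provincial Court of Kelrow:
  (a) The claim is an employment claim, not a property claim — that alternative is enough. Met.
  (b) The amount in controversy is $4,700, which meets the 4,000 dollars floor, so this disjunct is met. The carve-out does not apply: the claim is an employment claim, not a property claim. Condition met.
  (c) No defendant is a corporation. Not met.
  (d) Every defendant has filed written consent, so one alternative holds. The carve-out does not apply: the claim does not concern real property. Condition met.
  → No jurisdiction.
The Superior Court of Kelrow:
  (a) Every defendant has filed written consent, so one alternative holds. Satisfied.
  (b) The amount in controversy is USD 4,700, within the USD 500,000 ceiling, so this disjunct is met. Met.
  (c) The claim is an employment claim, not a tort claim, so one alternative holds. Satisfied.
  (d) The amount in controversy is $4,700, which meets the $4,500 floor. Satisfied.
  (e) The plaintiff resides in Yarport, which is not Kelrow, so this disjunct is met. The carve-out does not apply: the claim does not concern real property. Condition met.
  → The court has jurisdiction.
The Rhohaven High Bench:
  (a) The amount in controversy is $4,700, within the $50,000 ceiling, so one alternative holds. And the carve-out is inapplicable — the operative events occurred in Istfield, not Rhohaven. Condition met.
  (b) The claim is an employment claim, not a tort claim, so one alternative holds. Condition met.
  (c) The plaintiff resides in Yarport, which is not Rhohaven, so this disjunct is met. Satisfied.
  (d) The plaintiff resides in Yarport, not Rhohaven. Not satisfied.
  → The court lacks jurisdiction.

the Superior Court of Kelrow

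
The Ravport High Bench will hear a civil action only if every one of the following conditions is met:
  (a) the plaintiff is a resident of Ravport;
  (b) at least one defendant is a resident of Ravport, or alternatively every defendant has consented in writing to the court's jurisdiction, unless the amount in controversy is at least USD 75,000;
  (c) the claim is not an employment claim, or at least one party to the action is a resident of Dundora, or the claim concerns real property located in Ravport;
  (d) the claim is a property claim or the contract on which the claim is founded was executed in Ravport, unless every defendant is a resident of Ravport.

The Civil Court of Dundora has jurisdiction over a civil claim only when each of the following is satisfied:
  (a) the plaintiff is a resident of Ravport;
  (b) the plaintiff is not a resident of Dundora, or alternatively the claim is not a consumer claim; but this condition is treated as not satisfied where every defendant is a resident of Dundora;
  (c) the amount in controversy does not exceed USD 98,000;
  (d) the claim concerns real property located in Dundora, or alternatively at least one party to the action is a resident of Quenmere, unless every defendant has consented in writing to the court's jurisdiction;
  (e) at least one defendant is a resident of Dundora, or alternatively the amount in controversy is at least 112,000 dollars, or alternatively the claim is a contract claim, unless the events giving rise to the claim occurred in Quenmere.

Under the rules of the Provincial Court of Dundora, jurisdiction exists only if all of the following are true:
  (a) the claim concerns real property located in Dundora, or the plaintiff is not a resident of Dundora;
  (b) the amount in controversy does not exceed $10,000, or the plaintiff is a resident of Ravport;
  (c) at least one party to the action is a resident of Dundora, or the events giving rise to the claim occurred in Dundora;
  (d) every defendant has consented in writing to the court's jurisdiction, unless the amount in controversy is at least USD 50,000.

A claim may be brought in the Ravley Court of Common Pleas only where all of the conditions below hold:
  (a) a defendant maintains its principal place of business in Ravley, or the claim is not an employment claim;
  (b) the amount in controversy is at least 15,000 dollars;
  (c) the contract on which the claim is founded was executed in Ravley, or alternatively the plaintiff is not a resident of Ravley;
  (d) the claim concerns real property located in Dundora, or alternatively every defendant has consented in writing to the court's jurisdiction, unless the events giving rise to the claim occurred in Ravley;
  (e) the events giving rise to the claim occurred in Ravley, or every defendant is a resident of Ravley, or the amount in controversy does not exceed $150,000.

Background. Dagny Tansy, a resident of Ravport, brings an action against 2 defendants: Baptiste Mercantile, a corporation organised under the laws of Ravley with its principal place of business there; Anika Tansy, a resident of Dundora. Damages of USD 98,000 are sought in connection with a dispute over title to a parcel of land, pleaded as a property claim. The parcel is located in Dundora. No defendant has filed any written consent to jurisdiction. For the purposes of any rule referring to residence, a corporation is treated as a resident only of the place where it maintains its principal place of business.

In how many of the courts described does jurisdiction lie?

The Ravport High Bench:
  (a) The plaintiff resides in Ravport. Met.
  (b) No defendant resides in Ravport (they reside in Ravley, Dundora); no such written consent has been filed — none of the alternatives is met. However, the amount in controversy is $98,000, which meets the 75,000 dollars floor, so the 'unless' proviso supplies this condition. Condition met.
  (c) The claim is a property claim, not an employment claim, so one alternative holds. Met.
  (d) The claim is a property claim, which satisfies one of the alternatives. Satisfied.
  → All conditions met; jurisdiction exists.
The Civil Court of Dundora:
  (a) The plaintiff resides in Ravport. Condition met.
  (b) The plaintiff resides in Ravport, which is not Dundora — that alternative is enough. The carve-out does not apply: the defendants reside as follows — Baptiste Mercantile in Ravley, Anika Tansy in Dundora — not all in Dundora. Condition met.
  (c) The amount in controversy is 98,000 dollars, within the USD 98,000 ceiling. Condition met.
  (d) The property lies in Dundora, so one alternative holds. Met.
  (e) Anika Tansy resides in Dundora, which satisfies one of the alternatives. Condition met.
  → Every requirement is satisfied — jurisdiction.
The Provincial Court of Dundora:
  (a) The property lies in Dundora, so one alternative holds. Condition met.
  (b) The plaintiff resides in Ravport — that alternative is enough. Satisfied.
  (c) Anika Tansy resides in Dundora, so this disjunct is met. Met.
  (d) No such written consent has been filed. The proviso rescues it, though: the amount in controversy is USD 98,000, which meets the USD 50,000 floor. Condition met.
  → Jurisdiction lies.
The Ravley Court of Common Pleas:
  (a) Baptiste Mercantile has its principal place of business in Ravley, so this disjunct is met. Satisfied.
  (b) The amount in controversy is $98,000, which meets the $15,000 floor. Satisfied.
  (c) The plaintiff resides in Ravport, which is not Ravley, so one alternative holds. Met.
  (d) The property lies in Dundora — that alternative is enough. Satisfied.
  (e) The amount in controversy is 98,000 dollars, within the USD 150,000 ceiling — that alternative is enough. Satisfied.
  → The court has jurisdiction.
Courts with jurisdiction: the Ravport High Bench, the Civil Court of Dundora, the Provincial Court of Dundora, the Ravley Court of Common Pleas — 4 in total.

4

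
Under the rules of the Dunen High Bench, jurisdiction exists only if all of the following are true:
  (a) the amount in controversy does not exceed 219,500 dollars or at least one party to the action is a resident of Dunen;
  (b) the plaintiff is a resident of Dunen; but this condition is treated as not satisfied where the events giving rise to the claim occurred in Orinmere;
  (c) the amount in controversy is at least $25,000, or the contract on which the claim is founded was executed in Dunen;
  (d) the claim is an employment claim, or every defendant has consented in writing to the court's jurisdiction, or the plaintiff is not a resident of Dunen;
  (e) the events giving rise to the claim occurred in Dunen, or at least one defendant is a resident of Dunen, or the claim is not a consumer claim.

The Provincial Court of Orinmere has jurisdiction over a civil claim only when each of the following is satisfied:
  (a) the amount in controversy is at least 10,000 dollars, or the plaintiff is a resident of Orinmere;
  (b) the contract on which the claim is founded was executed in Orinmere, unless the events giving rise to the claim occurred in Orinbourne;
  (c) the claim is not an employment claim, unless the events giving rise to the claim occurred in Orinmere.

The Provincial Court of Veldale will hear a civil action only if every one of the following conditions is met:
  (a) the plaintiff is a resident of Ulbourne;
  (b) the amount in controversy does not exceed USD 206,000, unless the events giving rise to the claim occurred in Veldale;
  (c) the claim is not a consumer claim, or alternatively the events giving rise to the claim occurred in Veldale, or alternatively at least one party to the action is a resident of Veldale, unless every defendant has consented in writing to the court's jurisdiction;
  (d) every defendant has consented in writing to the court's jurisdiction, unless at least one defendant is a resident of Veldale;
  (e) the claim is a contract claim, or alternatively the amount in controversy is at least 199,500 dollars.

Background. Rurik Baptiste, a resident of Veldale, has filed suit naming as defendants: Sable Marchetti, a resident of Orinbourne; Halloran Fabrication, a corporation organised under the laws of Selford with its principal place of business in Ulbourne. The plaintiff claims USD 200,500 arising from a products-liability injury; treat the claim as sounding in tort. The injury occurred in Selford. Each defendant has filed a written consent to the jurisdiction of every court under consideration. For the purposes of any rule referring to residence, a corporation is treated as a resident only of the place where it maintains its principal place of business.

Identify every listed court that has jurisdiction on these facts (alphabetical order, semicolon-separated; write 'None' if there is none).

The Dunen High Bench:
  (a) The amount in controversy is 200,500 dollars, within the $219,500 ceiling, so one alternative holds. Satisfied.
  (b) The plaintiff resides in Veldale, not Dunen. Condition not met.
  (c) The amount in controversy is 200,500 dollars, which meets the 25,000 dollars floor — that alternative is enough. Met.
  (d) Every defendant has filed written consent, which satisfies one of the alternatives. Satisfied.
  (e) The claim is a tort claim, not a consumer claim, so this disjunct is met. Satisfied.
  → No jurisdiction.
The Provincial Court of Orinmere:
  (a) The amount in controversy is $200,500, which meets the 10,000 dollars floor, so one alternative holds. Satisfied.
  (b) No contract (and hence no place of execution) is alleged. The proviso offers no rescue either, since the operative events occurred in Selford, not Orinbourne. Not met.
  (c) The claim is a tort claim, not an employment claim. Met.
  → The court lacks jurisdiction.
The Provincial Court of Veldale:
  (a) The plaintiff resides in Veldale, not Ulbourne. Condition not met.
  (b) The amount in controversy is $200,500, within the USD 206,000 ceiling. Met.
  (c) The claim is a tort claim, not a consumer claim, so one alternative holds. Condition met.
  (d) Every defendant has filed written consent. Condition met.
  (e) The amount in controversy is USD 200,500, which meets the 199,500 dollars floor, which satisfies one of the alternatives. Satisfied.
  → Not every requirement is met — no jurisdiction.

None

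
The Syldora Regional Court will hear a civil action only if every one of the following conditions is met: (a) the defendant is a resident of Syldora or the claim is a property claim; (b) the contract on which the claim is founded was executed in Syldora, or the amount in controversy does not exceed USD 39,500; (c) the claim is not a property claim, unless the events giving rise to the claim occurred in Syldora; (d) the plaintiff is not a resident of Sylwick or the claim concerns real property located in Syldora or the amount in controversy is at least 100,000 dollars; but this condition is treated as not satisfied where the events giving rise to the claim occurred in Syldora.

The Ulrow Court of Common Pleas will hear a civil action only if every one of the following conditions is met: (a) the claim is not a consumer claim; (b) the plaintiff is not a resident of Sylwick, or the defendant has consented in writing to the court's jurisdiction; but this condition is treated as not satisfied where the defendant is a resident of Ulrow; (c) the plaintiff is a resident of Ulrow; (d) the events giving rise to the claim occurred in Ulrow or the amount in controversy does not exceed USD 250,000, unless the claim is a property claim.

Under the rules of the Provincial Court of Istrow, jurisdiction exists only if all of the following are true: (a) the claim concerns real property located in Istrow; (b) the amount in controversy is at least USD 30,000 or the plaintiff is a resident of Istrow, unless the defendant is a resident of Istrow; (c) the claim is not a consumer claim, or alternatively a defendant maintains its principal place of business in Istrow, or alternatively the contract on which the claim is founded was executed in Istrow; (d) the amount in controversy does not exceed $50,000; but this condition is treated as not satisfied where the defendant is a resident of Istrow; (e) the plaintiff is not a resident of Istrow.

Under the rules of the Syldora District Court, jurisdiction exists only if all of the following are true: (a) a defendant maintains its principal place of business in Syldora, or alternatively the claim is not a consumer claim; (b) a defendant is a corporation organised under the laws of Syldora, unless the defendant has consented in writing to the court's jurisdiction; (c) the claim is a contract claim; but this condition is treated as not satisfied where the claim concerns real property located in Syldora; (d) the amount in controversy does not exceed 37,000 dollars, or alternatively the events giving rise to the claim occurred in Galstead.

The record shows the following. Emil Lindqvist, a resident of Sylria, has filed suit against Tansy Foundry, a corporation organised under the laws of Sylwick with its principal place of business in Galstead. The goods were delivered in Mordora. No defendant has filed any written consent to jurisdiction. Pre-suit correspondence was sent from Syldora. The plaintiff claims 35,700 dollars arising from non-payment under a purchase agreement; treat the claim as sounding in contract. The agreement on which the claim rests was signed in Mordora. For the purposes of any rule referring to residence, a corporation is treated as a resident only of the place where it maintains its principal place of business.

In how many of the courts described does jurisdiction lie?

0

The Syldora Regional Court:
  (a) The defendant resides in Galstead, not Syldora; the claim is a contract claim, not a property claim — every alternative fails. Fails.
  (b) The amount in controversy is $35,700, within the USD 39,500 ceiling, so one alternative holds. Satisfied.
  (c) The claim is a contract claim, not a property claim. Satisfied.
  (d) The plaintiff resides in Sylria, which is not Sylwick, so this disjunct is met. The carve-out does not apply: the operative events occurred in Mordora, not Syldora. Met.
  → No jurisdiction.
The Ulrow Court of Common Pleas:
  (a) The claim is a contract claim, not a consumer claim. Satisfied.
  (b) The plaintiff resides in Sylria, which is not Sylwick, so one alternative holds. The carve-out does not apply: the defendant resides in Galstead, not Ulrow. Condition met.
  (c) The plaintiff resides in Sylria, not Ulrow. Condition not met.
  (d) The amount in controversy is 35,700 dollars, within the USD 250,000 ceiling — that alternative is enough. Condition met.
  → Not every requirement is met — no jurisdiction.
The Provincial Court of Istrow:
  (a) The claim does not concern real property. Condition not met.
  (b) The amount in controversy is $35,700, which meets the USD 30,000 floor, which satisfies one of the alternatives. Condition met.
  (c) The claim is a contract claim, not a consumer claim — that alternative is enough. Condition met.
  (d) The amount in controversy is USD 35,700, within the USD 50,000 ceiling. The carve-out does not apply: the defendant resides in Galstead, not Istrow. Satisfied.
  (e) The plaintiff resides in Sylria, which is not Istrow. Condition met.
  → Not every requirement is met — no jurisdiction.
The Syldora District Court:
  (a) The claim is a contract claim, not a consumer claim — that alternative is enough. Satisfied.
  (b) The corporate defendant(s) are organised in Sylwick, not Syldora. And no such written consent has been filed, so the proviso does not save it. Condition not met.
  (c) The claim is a contract claim. The carve-out does not apply: the claim does not concern real property. Satisfied.
  (d) The amount in controversy is USD 35,700, within the 37,000 dollars ceiling, so one alternative holds. Condition met.
  → At least one condition fails; no jurisdiction.
No court satisfies all of its conditions.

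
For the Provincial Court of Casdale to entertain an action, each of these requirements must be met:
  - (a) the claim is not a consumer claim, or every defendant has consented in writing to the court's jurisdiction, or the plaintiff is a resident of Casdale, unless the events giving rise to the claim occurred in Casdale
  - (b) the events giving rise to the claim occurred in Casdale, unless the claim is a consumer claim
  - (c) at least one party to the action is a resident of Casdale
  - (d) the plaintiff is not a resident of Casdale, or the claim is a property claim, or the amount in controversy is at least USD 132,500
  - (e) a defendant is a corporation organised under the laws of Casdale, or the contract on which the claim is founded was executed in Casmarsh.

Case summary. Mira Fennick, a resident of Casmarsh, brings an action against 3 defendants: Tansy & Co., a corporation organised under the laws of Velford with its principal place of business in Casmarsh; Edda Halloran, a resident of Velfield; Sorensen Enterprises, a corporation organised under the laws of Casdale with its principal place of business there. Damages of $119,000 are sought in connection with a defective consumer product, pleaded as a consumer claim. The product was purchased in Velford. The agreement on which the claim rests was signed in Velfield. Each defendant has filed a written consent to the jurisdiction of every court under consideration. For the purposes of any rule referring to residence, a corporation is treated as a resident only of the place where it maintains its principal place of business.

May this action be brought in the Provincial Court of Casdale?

The Provincial Court of Casdale:
  (a) Every defendant has filed written consent, which satisfies one of the alternatives. Satisfied.
  (b) The operative events occurred in Velford, not Casdale. But the claim is a consumer claim, and the 'unless' clause therefore excuses the requirement. Condition met.
  (c) Sorensen Enterprises resides in Casdale. Condition met.
  (d) The plaintiff resides in Casmarsh, which is not Casdale, which satisfies one of the alternatives. Condition met.
  (e) Sorensen Enterprises is organised under the laws of Casdale, so this disjunct is met. Met.
  → Every requirement is satisfied — jurisdiction.

Yes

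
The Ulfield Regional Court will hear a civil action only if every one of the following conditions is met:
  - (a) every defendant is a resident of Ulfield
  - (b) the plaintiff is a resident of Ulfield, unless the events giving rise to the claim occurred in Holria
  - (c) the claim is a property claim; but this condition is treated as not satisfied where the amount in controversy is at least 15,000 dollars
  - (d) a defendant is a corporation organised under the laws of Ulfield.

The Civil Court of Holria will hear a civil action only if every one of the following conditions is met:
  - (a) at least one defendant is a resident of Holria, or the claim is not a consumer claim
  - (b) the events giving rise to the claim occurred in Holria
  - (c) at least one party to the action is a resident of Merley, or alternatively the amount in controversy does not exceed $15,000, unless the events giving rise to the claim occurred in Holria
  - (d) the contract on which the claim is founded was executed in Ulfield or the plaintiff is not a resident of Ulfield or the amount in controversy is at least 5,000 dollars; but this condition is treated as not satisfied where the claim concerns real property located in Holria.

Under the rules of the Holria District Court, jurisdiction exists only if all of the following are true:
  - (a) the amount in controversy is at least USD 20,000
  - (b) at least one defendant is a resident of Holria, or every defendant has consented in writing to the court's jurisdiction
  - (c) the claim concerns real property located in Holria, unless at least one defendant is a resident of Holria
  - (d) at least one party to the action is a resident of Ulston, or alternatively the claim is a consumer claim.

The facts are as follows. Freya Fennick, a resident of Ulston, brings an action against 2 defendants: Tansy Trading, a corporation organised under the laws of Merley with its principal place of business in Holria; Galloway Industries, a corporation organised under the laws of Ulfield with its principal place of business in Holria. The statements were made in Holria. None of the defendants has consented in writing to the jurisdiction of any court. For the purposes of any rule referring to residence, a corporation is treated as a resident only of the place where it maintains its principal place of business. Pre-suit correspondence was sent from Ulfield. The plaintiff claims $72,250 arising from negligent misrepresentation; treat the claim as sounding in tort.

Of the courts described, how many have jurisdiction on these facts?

The Ulfield Regional Court:
  (a) The defendants reside as follows — Tansy Trading in Holria, Galloway Industries in Holria — not all in Ulfield. Condition not met.
  (b) The plaintiff resides in Ulston, not Ulfield. However, the operative events occurred in Holria, so the 'unless' proviso supplies this condition. Satisfied.
  (c) The claim is a tort claim, not a property claim. Fails.
  (d) Galloway Industries is organised under the laws of Ulfield. Satisfied.
  → At least one condition fails; no jurisdiction.
The Civil Court of Holria:
  (a) Tansy Trading resides in Holria, so this disjunct is met. Satisfied.
  (b) The operative events occurred in Holria. Condition met.
  (c) No party resides in Merley; the amount in controversy is 72,250 dollars, above the 15,000 dollars ceiling — none of the alternatives is met. But the operative events occurred in Holria, and the 'unless' clause therefore excuses the requirement. Met.
  (d) The plaintiff resides in Ulston, which is not Ulfield — that alternative is enough. The exception is not triggered, since the claim does not concern real property. Satisfied.
  → Jurisdiction lies.
The Holria District Court:
  (a) The amount in controversy is 72,250 dollars, which meets the USD 20,000 floor. Satisfied.
  (b) Tansy Trading resides in Holria, so one alternative holds. Satisfied.
  (c) The claim does not concern real property. The proviso rescues it, though: Tansy Trading resides in Holria. Satisfied.
  (d) Freya Fennick resides in Ulston, so one alternative holds. Met.
  → Jurisdiction lies.
Courts with jurisdiction: the Civil Court of Holria, the Holria District Court — 2 in total.

2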